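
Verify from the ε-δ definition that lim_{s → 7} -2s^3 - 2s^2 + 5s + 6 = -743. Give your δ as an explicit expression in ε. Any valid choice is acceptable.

Let ε > 0. We want δ > 0 such that 0 < |s − 7| < δ implies |(-2s^3 - 2s^2 + 5s + 6) + 743| < ε.
(-2s^3 - 2s^2 + 5s + 6) + 743 = -2s^3 - 2s^2 + 5s + 749 = (s − 7)(-2s^2 - 16s - 107).
So |(-2s^3 - 2s^2 + 5s + 6) + 743| = |s − 7|·|-2s^2 - 16s - 107|.
Require δ ≤ 1. Then |s − 7| < 1 gives |s| < 8, and by the triangle inequality |-2s^2 - 16s - 107| ≤ 2·8^2 + 16·8 + 107 = 363.
Hence |(-2s^3 - 2s^2 + 5s + 6) + 743| ≤ 363|s − 7| < ε provided |s − 7| < ε/363.
Take δ = min(1, ε/363). Then 0 < |s − 7| < δ gives both |s − 7| < 1 and |s − 7| < ε/363, so |(-2s^3 - 2s^2 + 5s + 6) + 743| < ε.

δ = min(1, ε/363)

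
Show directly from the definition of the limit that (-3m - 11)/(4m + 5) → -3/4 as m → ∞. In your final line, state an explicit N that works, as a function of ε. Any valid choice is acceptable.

Fix ε > 0. For m ≥ 1, |(-3m - 11)/(4m + 5) + 3/4| = |-29|/(4(4m + 5)) = 29/(4(4m + 5)).
Since 4m + 5 ≥ 4m for m ≥ 1, this is ≤ 29/(4·4m) = (29/16)/m.
So |(-3m - 11)/(4m + 5) + 3/4| < ε whenever m > (29/16)/ε.
Take N = (29/16)/ε. If m > N then |(-3m - 11)/(4m + 5) + 3/4| ≤ (29/16)/m < ε.

N = (29/16)/ε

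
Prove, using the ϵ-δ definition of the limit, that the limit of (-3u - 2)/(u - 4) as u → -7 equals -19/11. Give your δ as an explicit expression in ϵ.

Fix ϵ > 0. We want δ > 0 with 0 < |u + 7| < δ ⇒ |(-3u - 2)/(u - 4) + 19/11| < ϵ.
Combining over a common denominator, (-3u - 2)/(u - 4) + 19/11 = [(-3u - 2)·(-11) − 19·(u - 4)] / [(-11)·(u - 4)] = 14(u + 7) / ((-11)(u - 4)).
So |(-3u - 2)/(u - 4) + 19/11| = 14|u + 7| / (11·|u − 4|).
Restrict δ ≤ 11/2. Then |u + 7| < 11/2 gives |u − 4| = |(u + 7) + (-11)| ≥ 11 − 11/2 = 11/2.
Hence |(-3u - 2)/(u - 4) + 19/11| < 14|u + 7|/(11·(11/2)) = (28/121)|u + 7|, which is < ϵ once |u + 7| < (121/28)ϵ.
Take δ = min(11/2, (121/28)ϵ). Then 0 < |u + 7| < δ forces both bounds, so |(-3u - 2)/(u - 4) + 19/11| < ϵ.

δ = min(11/2, (121/28)ϵ)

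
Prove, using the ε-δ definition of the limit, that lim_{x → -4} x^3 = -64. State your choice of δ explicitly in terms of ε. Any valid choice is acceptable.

Let ε > 0 be given. We seek δ > 0 with 0 < |x + 4| < δ ⇒ |x^3 + 64| < ε.
Factor: x^3 + 64 = (x + 4)(x^2 - 4x + 16), so |x^3 + 64| = |x + 4|·|x^2 - 4x + 16|.
Impose δ ≤ 1 so that |x| < 5; then |x^2 - 4x + 16| ≤ 61.
Hence |x^3 + 64| ≤ 61|x + 4|, which is < ε once |x + 4| < ε/61.
Take δ = min(1, ε/61). If 0 < |x + 4| < δ then both bounds hold and |x^3 + 64| ≤ 61|x + 4| < 61·(ε/61) = ε.

δ = min(1, ε/61)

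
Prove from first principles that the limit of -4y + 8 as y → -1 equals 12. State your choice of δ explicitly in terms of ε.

Let ε > 0. We need δ > 0 so that 0 < |y + 1| < δ implies |(-4y + 8) − 12| < ε.
Since (-4y + 8) − 12 = -4(y + 1), we have |(-4y + 8) − 12| = 4|y + 1|.
Thus it suffices that |y + 1| < ε/4.
Take δ = ε/4. If 0 < |y + 1| < δ then |(-4y + 8) − 12| = 4|y + 1| < 4·(ε/4) = ε.

δ = ε/4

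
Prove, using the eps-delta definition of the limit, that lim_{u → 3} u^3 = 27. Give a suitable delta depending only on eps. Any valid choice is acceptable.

Fix eps > 0. We seek delta > 0 with 0 < |u − 3| < delta ⇒ |u^3 − 27| < eps.
Factor: u^3 − 27 = (u − 3)(u^2 + 3u + 9), so |u^3 − 27| = |u − 3|·|u^2 + 3u + 9|.
Restrict delta ≤ 1. Then |u − 3| < 1 gives |u| < 4, so by the triangle inequality |u^2 + 3u + 9| ≤ 4^2 + 3·4 + 9 = 37.
Hence |u^3 − 27| ≤ 37|u − 3|, which is < eps once |u − 3| < eps/37.
Take delta = min(1, eps/37). If 0 < |u − 3| < delta then both bounds hold and |u^3 − 27| ≤ 37|u − 3| < 37·(eps/37) = eps.

delta = min(1, eps/37)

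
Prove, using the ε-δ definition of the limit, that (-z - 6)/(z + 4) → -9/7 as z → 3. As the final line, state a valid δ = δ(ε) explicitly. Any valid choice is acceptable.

Let ε > 0 be given. We want δ > 0 with 0 < |z − 3| < δ ⇒ |(-z - 6)/(z + 4) + 9/7| < ε.
Combining over a common denominator, (-z - 6)/(z + 4) + 9/7 = [(-z - 6)·7 − (-9)·(z + 4)] / [7·(z + 4)] = 2(z − 3) / (7(z + 4)).
So |(-z - 6)/(z + 4) + 9/7| = 2|z − 3| / (7·|z + 4|).
Require δ ≤ 7/2, so |z + 4| ≥ |7| − |z − 3| > 7 − 7/2 = 7/2.
Hence |(-z - 6)/(z + 4) + 9/7| < 2|z − 3|/(7·(7/2)) = (4/49)|z − 3|, which is < ε once |z − 3| < (49/4)ε.
Take δ = min(7/2, (49/4)ε). Then 0 < |z − 3| < δ forces both bounds, so |(-z - 6)/(z + 4) + 9/7| < ε.

δ = min(7/2, (49/4)ε)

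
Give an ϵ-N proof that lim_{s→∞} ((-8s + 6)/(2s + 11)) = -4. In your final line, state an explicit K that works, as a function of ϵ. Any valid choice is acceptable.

Let ϵ > 0. We seek K > 0 such that s > K implies |(-8s + 6)/(2s + 11) + 4| < ϵ.
(-8s + 6)/(2s + 11) + 4 = (2(-8s + 6) − (-8)(2s + 11)) / (2(2s + 11)) = 100/(2(2s + 11)).
For s > 0 we have 2s + 11 > 2s, so |(-8s + 6)/(2s + 11) + 4| = 100/(2(2s + 11)) < 100/(2·2s) = 25/s.
Thus |(-8s + 6)/(2s + 11) + 4| < ϵ whenever s > 25/ϵ.
Take K = 25/ϵ. If s > K then |(-8s + 6)/(2s + 11) + 4| < 25/s < ϵ.

K = 25/ϵ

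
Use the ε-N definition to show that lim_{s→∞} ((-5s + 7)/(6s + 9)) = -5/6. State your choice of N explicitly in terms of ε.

N = (29/12)/ε

Fix ε > 0. We seek N > 0 such that s > N implies |(-5s + 7)/(6s + 9) + 5/6| < ε.
(-5s + 7)/(6s + 9) + 5/6 = (6(-5s + 7) − (-5)(6s + 9)) / (6(6s + 9)) = 87/(6(6s + 9)).
For s > 0 we have 6s + 9 > 6s, so |(-5s + 7)/(6s + 9) + 5/6| = 87/(6(6s + 9)) < 87/(6·6s) = (29/12)/s.
Thus |(-5s + 7)/(6s + 9) + 5/6| < ε whenever s > (29/12)/ε.
Take N = (29/12)/ε. If s > N then |(-5s + 7)/(6s + 9) + 5/6| < (29/12)/s < ε.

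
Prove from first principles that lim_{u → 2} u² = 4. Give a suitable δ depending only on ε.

Fix ε > 0. We seek δ > 0 with 0 < |u − 2| < δ ⇒ |u² − 4| < ε.
Factor: u² − 4 = (u − 2)(u + 2), so |u² − 4| = |u − 2|·|u + 2|.
Restrict δ ≤ 1. Then |u − 2| < 1 gives |u| < 3, so by the triangle inequality |u + 2| ≤ 3 + 2 = 5.
Hence |u² − 4| ≤ 5|u − 2|, which is < ε once |u − 2| < ε/5.
Take δ = min(1, ε/5). If 0 < |u − 2| < δ then both bounds hold and |u² − 4| ≤ 5|u − 2| < 5·(ε/5) = ε.

δ = min(1, ε/5)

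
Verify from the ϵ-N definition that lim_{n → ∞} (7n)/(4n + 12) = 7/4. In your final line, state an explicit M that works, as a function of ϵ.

Suppose ϵ > 0. For n ≥ 1, |(7n)/(4n + 12) − (7/4)| = |-84|/(4(4n + 12)) = 84/(4(4n + 12)).
Since 4n + 12 ≥ 4n for n ≥ 1, this is ≤ 84/(4·4n) = (21/4)/n.
So |(7n)/(4n + 12) − (7/4)| < ϵ whenever n > (21/4)/ϵ.
Take M = (21/4)/ϵ. If n > M then |(7n)/(4n + 12) − (7/4)| ≤ (21/4)/n < ϵ.

M = (21/4)/ϵ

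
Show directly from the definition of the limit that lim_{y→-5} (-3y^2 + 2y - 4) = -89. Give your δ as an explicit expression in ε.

Let ε > 0 be given. We want δ > 0 such that 0 < |y + 5| < δ implies |(-3y^2 + 2y - 4) + 89| < ε.
(-3y^2 + 2y - 4) + 89 = -3y^2 + 2y + 85 = (y + 5)(-3y + 17).
So |(-3y^2 + 2y - 4) + 89| = |y + 5|·|-3y + 17|.
Require δ ≤ 1. Then |y + 5| < 1 gives |y| < 6, and by the triangle inequality |-3y + 17| ≤ 3·6 + 17 = 35.
Hence |(-3y^2 + 2y - 4) + 89| ≤ 35|y + 5| < ε provided |y + 5| < ε/35.
Take δ = min(1, ε/35). Then 0 < |y + 5| < δ gives both |y + 5| < 1 and |y + 5| < ε/35, so |(-3y^2 + 2y - 4) + 89| < ε.

δ = min(1, ε/35)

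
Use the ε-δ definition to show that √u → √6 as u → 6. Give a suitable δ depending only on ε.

δ = min(6, √6·ε)

Let ε > 0. We want δ > 0 such that 0 < |u − 6| < δ implies |√u − √6| < ε.
Multiplying by the conjugate, |√u − √6| = |u − 6|/(√u + √6).
Restrict δ ≤ 6 so that |u − 6| < 6 forces u > 0, and then √u + √6 > √6.
Hence |√u − √6| < |u − 6|/√6, which is < ε once |u − 6| < √6·ε.
Take δ = min(6, √6·ε). If 0 < |u − 6| < δ then u > 0 and |√u − √6| < |u − 6|/√6 < ε.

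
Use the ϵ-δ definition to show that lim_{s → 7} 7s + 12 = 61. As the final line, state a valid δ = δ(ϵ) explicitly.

δ = ϵ/7

Fix ϵ > 0. We need δ > 0 so that 0 < |s − 7| < δ implies |(7s + 12) − 61| < ϵ.
Since (7s + 12) − 61 = 7(s − 7), we have |(7s + 12) − 61| = 7|s − 7|.
Thus it suffices that |s − 7| < ϵ/7.
Choosing δ = ϵ/7 gives |(7s + 12) − 61| = 7|s − 7| < ϵ whenever |s − 7| < δ.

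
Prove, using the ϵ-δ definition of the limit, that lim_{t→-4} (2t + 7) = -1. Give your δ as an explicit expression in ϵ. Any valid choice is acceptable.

Fix ϵ > 0. We need δ > 0 so that 0 < |t + 4| < δ implies |(2t + 7) + 1| < ϵ.
Since (2t + 7) + 1 = 2(t + 4), we have |(2t + 7) + 1| = 2|t + 4|.
So 2|t + 4| < ϵ exactly when |t + 4| < ϵ/2.
Choosing δ = ϵ/2 gives |(2t + 7) + 1| = 2|t + 4| < ϵ whenever |t + 4| < δ.

δ = ϵ/2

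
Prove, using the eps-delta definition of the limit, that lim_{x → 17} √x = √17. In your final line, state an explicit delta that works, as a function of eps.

delta = min(17, √17·eps)

Fix eps > 0. We want delta > 0 such that 0 < |x − 17| < delta implies |√x − √17| < eps.
Rationalise: √x − √17 = (x − 17)/(√x + √17), so |√x − √17| = |x − 17|/(√x + √17).
Restrict delta ≤ 17 so that |x − 17| < 17 forces x > 0, and then √x + √17 > √17.
Hence |√x − √17| < |x − 17|/√17, which is < eps once |x − 17| < √17·eps.
Take delta = min(17, √17·eps). If 0 < |x − 17| < delta then x > 0 and |√x − √17| < |x − 17|/√17 < eps.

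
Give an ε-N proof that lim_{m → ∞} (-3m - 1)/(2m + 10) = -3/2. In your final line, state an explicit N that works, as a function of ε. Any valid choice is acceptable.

N = 7/ε

Let ε > 0. For m ≥ 1, |(-3m - 1)/(2m + 10) + 3/2| = |28|/(2(2m + 10)) = 28/(2(2m + 10)).
Since 2m + 10 ≥ 2m for m ≥ 1, this is ≤ 28/(2·2m) = 7/m.
So |(-3m - 1)/(2m + 10) + 3/2| < ε whenever m > 7/ε.
Take N = 7/ε. If m > N then |(-3m - 1)/(2m + 10) + 3/2| ≤ 7/m < ε.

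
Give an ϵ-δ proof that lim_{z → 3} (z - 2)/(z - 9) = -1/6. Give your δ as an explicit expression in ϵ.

Let ϵ > 0. We want δ > 0 with 0 < |z − 3| < δ ⇒ |(z - 2)/(z - 9) + 1/6| < ϵ.
Combining over a common denominator, (z - 2)/(z - 9) + 1/6 = [(z - 2)·(-6) − 1·(z - 9)] / [(-6)·(z - 9)] = -7(z − 3) / ((-6)(z - 9)).
So |(z - 2)/(z - 9) + 1/6| = 7|z − 3| / (6·|z − 9|).
Restrict δ ≤ 3. Then |z − 3| < 3 gives |z − 9| = |(z − 3) + (-6)| ≥ 6 − 3 = 3.
Hence |(z - 2)/(z - 9) + 1/6| < 7|z − 3|/(6·3) = (7/18)|z − 3|, which is < ϵ once |z − 3| < (18/7)ϵ.
Take δ = min(3, (18/7)ϵ). Then 0 < |z − 3| < δ forces both bounds, so |(z - 2)/(z - 9) + 1/6| < ϵ.

δ = min(3, (18/7)ϵ)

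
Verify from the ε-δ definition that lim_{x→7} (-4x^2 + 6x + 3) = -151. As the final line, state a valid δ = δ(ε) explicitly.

δ = min(1, ε/54)

Let ε > 0. We want δ > 0 such that 0 < |x − 7| < δ implies |(-4x^2 + 6x + 3) + 151| < ε.
(-4x^2 + 6x + 3) + 151 = -4x^2 + 6x + 154 = (x − 7)(-4x - 22).
So |(-4x^2 + 6x + 3) + 151| = |x − 7|·|-4x - 22|.
Require δ ≤ 1. Then |x − 7| < 1 gives |x| < 8, and by the triangle inequality |-4x - 22| ≤ 4·8 + 22 = 54.
Hence |(-4x^2 + 6x + 3) + 151| ≤ 54|x − 7| < ε provided |x − 7| < ε/54.
Take δ = min(1, ε/54). Then 0 < |x − 7| < δ gives both |x − 7| < 1 and |x − 7| < ε/54, so |(-4x^2 + 6x + 3) + 151| < ε.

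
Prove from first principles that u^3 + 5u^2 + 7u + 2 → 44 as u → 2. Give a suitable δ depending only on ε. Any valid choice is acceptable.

Let ε > 0 be given. We want δ > 0 such that 0 < |u − 2| < δ implies |(u^3 + 5u^2 + 7u + 2) − 44| < ε.
(u^3 + 5u^2 + 7u + 2) − 44 = u^3 + 5u^2 + 7u - 42 = (u − 2)(u^2 + 7u + 21).
So |(u^3 + 5u^2 + 7u + 2) − 44| = |u − 2|·|u^2 + 7u + 21|.
Require δ ≤ 2. Then |u − 2| < 2 gives |u| < 4, and by the triangle inequality |u^2 + 7u + 21| ≤ 4^2 + 7·4 + 21 = 65.
Hence |(u^3 + 5u^2 + 7u + 2) − 44| ≤ 65|u − 2| < ε provided |u − 2| < ε/65.
Choosing δ = min(2, ε/65) ensures both conditions, hence |(u^3 + 5u^2 + 7u + 2) − 44| < ε.

δ = min(2, ε/65)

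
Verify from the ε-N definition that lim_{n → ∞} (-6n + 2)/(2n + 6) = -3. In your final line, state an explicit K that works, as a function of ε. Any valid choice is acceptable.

Let ε > 0. For n ≥ 1, |(-6n + 2)/(2n + 6) + 3| = |40|/(2(2n + 6)) = 40/(2(2n + 6)).
Since 2n + 6 ≥ 2n for n ≥ 1, this is ≤ 40/(2·2n) = 10/n.
So |(-6n + 2)/(2n + 6) + 3| < ε whenever n > 10/ε.
Take K = 10/ε. If n > K then |(-6n + 2)/(2n + 6) + 3| ≤ 10/n < ε.

K = 10/ε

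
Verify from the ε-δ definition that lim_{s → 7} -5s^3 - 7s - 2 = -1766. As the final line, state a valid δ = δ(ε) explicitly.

δ = min(2, ε/972)

Let ε > 0. We want δ > 0 such that 0 < |s − 7| < δ implies |(-5s^3 - 7s - 2) + 1766| < ε.
(-5s^3 - 7s - 2) + 1766 = -5s^3 - 7s + 1764 = (s − 7)(-5s^2 - 35s - 252).
So |(-5s^3 - 7s - 2) + 1766| = |s − 7|·|-5s^2 - 35s - 252|.
Require δ ≤ 2. Then |s − 7| < 2 gives |s| < 9, and by the triangle inequality |-5s^2 - 35s - 252| ≤ 5·9^2 + 35·9 + 252 = 972.
Hence |(-5s^3 - 7s - 2) + 1766| ≤ 972|s − 7| < ε provided |s − 7| < ε/972.
Choosing δ = min(2, ε/972) ensures both conditions, hence |(-5s^3 - 7s - 2) + 1766| < ε.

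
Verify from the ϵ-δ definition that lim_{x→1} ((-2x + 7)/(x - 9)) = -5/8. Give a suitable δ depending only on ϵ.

δ = min(4, (32/11)ϵ)

Let ϵ > 0 be given. We want δ > 0 with 0 < |x − 1| < δ ⇒ |(-2x + 7)/(x - 9) + 5/8| < ϵ.
Combining over a common denominator, (-2x + 7)/(x - 9) + 5/8 = [(-2x + 7)·(-8) − 5·(x - 9)] / [(-8)·(x - 9)] = 11(x − 1) / ((-8)(x - 9)).
So |(-2x + 7)/(x - 9) + 5/8| = 11|x − 1| / (8·|x − 9|).
Require δ ≤ 4, so |x − 9| ≥ |-8| − |x − 1| > 8 − 4 = 4.
Hence |(-2x + 7)/(x - 9) + 5/8| < 11|x − 1|/(8·4) = (11/32)|x − 1|, which is < ϵ once |x − 1| < (32/11)ϵ.
Take δ = min(4, (32/11)ϵ). Then 0 < |x − 1| < δ forces both bounds, so |(-2x + 7)/(x - 9) + 5/8| < ϵ.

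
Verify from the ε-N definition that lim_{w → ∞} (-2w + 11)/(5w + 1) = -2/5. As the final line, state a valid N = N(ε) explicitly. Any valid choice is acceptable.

N = (57/25)/ε

Fix ε > 0. We seek N > 0 such that w > N implies |(-2w + 11)/(5w + 1) + 2/5| < ε.
(-2w + 11)/(5w + 1) + 2/5 = (5(-2w + 11) − (-2)(5w + 1)) / (5(5w + 1)) = 57/(5(5w + 1)).
For w > 0 we have 5w + 1 > 5w, so |(-2w + 11)/(5w + 1) + 2/5| = 57/(5(5w + 1)) < 57/(5·5w) = (57/25)/w.
Thus |(-2w + 11)/(5w + 1) + 2/5| < ε whenever w > (57/25)/ε.
Take N = (57/25)/ε. If w > N then |(-2w + 11)/(5w + 1) + 2/5| < (57/25)/w < ε.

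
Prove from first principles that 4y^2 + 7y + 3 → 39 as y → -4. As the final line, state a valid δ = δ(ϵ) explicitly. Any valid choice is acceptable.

Let ϵ > 0 be given. We want δ > 0 such that 0 < |y + 4| < δ implies |(4y^2 + 7y + 3) − 39| < ϵ.
(4y^2 + 7y + 3) − 39 = 4y^2 + 7y - 36 = (y + 4)(4y - 9).
So |(4y^2 + 7y + 3) − 39| = |y + 4|·|4y - 9|.
Require δ ≤ 2. Then |y + 4| < 2 gives |y| < 6, and by the triangle inequality |4y - 9| ≤ 4·6 + 9 = 33.
Hence |(4y^2 + 7y + 3) − 39| ≤ 33|y + 4| < ϵ provided |y + 4| < ϵ/33.
Take δ = min(2, ϵ/33). Then 0 < |y + 4| < δ gives both |y + 4| < 2 and |y + 4| < ϵ/33, so |(4y^2 + 7y + 3) − 39| < ϵ.

δ = min(2, ϵ/33)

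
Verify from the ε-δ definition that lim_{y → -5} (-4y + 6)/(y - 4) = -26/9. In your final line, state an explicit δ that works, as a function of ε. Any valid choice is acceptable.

δ = min(9/2, (81/20)ε)

Suppose ε > 0. We want δ > 0 with 0 < |y + 5| < δ ⇒ |(-4y + 6)/(y - 4) + 26/9| < ε.
Combining over a common denominator, (-4y + 6)/(y - 4) + 26/9 = [(-4y + 6)·(-9) − 26·(y - 4)] / [(-9)·(y - 4)] = 10(y + 5) / ((-9)(y - 4)).
So |(-4y + 6)/(y - 4) + 26/9| = 10|y + 5| / (9·|y − 4|).
Require δ ≤ 9/2, so |y − 4| ≥ |-9| − |y + 5| > 9 − 9/2 = 9/2.
Hence |(-4y + 6)/(y - 4) + 26/9| < 10|y + 5|/(9·(9/2)) = (20/81)|y + 5|, which is < ε once |y + 5| < (81/20)ε.
Take δ = min(9/2, (81/20)ε). Then 0 < |y + 5| < δ forces both bounds, so |(-4y + 6)/(y - 4) + 26/9| < ε.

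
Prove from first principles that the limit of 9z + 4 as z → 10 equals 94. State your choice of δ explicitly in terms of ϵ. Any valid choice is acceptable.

Fix ϵ > 0. We need δ > 0 so that 0 < |z − 10| < δ implies |(9z + 4) − 94| < ϵ.
Since (9z + 4) − 94 = 9(z − 10), we have |(9z + 4) − 94| = 9|z − 10|.
Thus it suffices that |z − 10| < ϵ/9.
Choosing δ = ϵ/9 gives |(9z + 4) − 94| = 9|z − 10| < ϵ whenever |z − 10| < δ.

δ = ϵ/9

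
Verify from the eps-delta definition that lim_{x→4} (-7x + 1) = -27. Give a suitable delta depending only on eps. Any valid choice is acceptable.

delta = eps/7

Suppose eps > 0. We need delta > 0 so that 0 < |x − 4| < delta implies |(-7x + 1) + 27| < eps.
Since (-7x + 1) + 27 = -7(x − 4), we have |(-7x + 1) + 27| = 7|x − 4|.
So 7|x − 4| < eps exactly when |x − 4| < eps/7.
Choosing delta = eps/7 gives |(-7x + 1) + 27| = 7|x − 4| < eps whenever |x − 4| < delta.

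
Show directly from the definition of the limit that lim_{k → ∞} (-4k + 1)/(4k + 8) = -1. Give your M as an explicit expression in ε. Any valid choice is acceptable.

M = (9/4)/ε

Fix ε > 0. For k ≥ 1, |(-4k + 1)/(4k + 8) + 1| = |36|/(4(4k + 8)) = 36/(4(4k + 8)).
Since 4k + 8 ≥ 4k for k ≥ 1, this is ≤ 36/(4·4k) = (9/4)/k.
So |(-4k + 1)/(4k + 8) + 1| < ε whenever k > (9/4)/ε.
Take M = (9/4)/ε. If k > M then |(-4k + 1)/(4k + 8) + 1| ≤ (9/4)/k < ε.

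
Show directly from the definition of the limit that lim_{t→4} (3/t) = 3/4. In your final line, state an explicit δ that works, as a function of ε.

Suppose ε > 0. We seek δ > 0 such that 0 < |t − 4| < δ implies |3/t − (3/4)| < ε.
|3/t − (3/4)| = 3·|4 − t|/(4·|t|) = 3|t − 4|/(4|t|).
Restrict δ ≤ 2. Then |t − 4| < 2 gives |t| > 2, so 4|t| > 8.
Then |3/t − (3/4)| < 3|t − 4|/8, which is < ε when |t − 4| < (8/3)ε.
Take δ = min(2, (8/3)ε). Then 0 < |t − 4| < δ gives both |t − 4| < 2 and |t − 4| < (8/3)ε, so |3/t − (3/4)| < ε.

δ = min(2, (8/3)ε)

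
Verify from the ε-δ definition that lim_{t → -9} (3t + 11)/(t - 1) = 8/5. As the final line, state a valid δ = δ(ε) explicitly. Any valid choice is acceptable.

Let ε > 0 be given. We want δ > 0 with 0 < |t + 9| < δ ⇒ |(3t + 11)/(t - 1) − (8/5)| < ε.
Combining over a common denominator, (3t + 11)/(t - 1) − (8/5) = [(3t + 11)·(-10) − (-16)·(t - 1)] / [(-10)·(t - 1)] = -14(t + 9) / ((-10)(t - 1)).
So |(3t + 11)/(t - 1) − (8/5)| = 14|t + 9| / (10·|t − 1|).
Require δ ≤ 5, so |t − 1| ≥ |-10| − |t + 9| > 10 − 5 = 5.
Hence |(3t + 11)/(t - 1) − (8/5)| < 14|t + 9|/(10·5) = (7/25)|t + 9|, which is < ε once |t + 9| < (25/7)ε.
Take δ = min(5, (25/7)ε). Then 0 < |t + 9| < δ forces both bounds, so |(3t + 11)/(t - 1) − (8/5)| < ε.

δ = min(5, (25/7)ε)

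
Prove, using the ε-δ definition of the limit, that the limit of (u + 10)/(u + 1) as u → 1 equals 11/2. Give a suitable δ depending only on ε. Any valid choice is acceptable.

Let ε > 0. We want δ > 0 with 0 < |u − 1| < δ ⇒ |(u + 10)/(u + 1) − (11/2)| < ε.
Combining over a common denominator, (u + 10)/(u + 1) − (11/2) = [(u + 10)·2 − 11·(u + 1)] / [2·(u + 1)] = -9(u − 1) / (2(u + 1)).
So |(u + 10)/(u + 1) − (11/2)| = 9|u − 1| / (2·|u + 1|).
Restrict δ ≤ 1. Then |u − 1| < 1 gives |u + 1| = |(u − 1) + 2| ≥ 2 − 1 = 1.
Hence |(u + 10)/(u + 1) − (11/2)| < 9|u − 1|/(2·1) = (9/2)|u − 1|, which is < ε once |u − 1| < (2/9)ε.
Take δ = min(1, (2/9)ε). Then 0 < |u − 1| < δ forces both bounds, so |(u + 10)/(u + 1) − (11/2)| < ε.

δ = min(1, (2/9)ε)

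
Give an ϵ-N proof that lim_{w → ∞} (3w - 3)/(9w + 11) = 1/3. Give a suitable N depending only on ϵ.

N = (20/27)/ϵ

Let ϵ > 0 be given. We seek N > 0 such that w > N implies |(3w - 3)/(9w + 11) − (1/3)| < ϵ.
(3w - 3)/(9w + 11) − (1/3) = (9(3w - 3) − 3(9w + 11)) / (9(9w + 11)) = -60/(9(9w + 11)).
For w > 0 we have 9w + 11 > 9w, so |(3w - 3)/(9w + 11) − (1/3)| = 60/(9(9w + 11)) < 60/(9·9w) = (20/27)/w.
Thus |(3w - 3)/(9w + 11) − (1/3)| < ϵ whenever w > (20/27)/ϵ.
Take N = (20/27)/ϵ. If w > N then |(3w - 3)/(9w + 11) − (1/3)| < (20/27)/w < ϵ.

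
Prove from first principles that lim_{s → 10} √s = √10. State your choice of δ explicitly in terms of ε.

δ = min(10, √10·ε)

Let ε > 0 be given. We want δ > 0 such that 0 < |s − 10| < δ implies |√s − √10| < ε.
Multiplying by the conjugate, |√s − √10| = |s − 10|/(√s + √10).
Restrict δ ≤ 10 so that |s − 10| < 10 forces s > 0, and then √s + √10 > √10.
Hence |√s − √10| < |s − 10|/√10, which is < ε once |s − 10| < √10·ε.
Take δ = min(10, √10·ε). If 0 < |s − 10| < δ then s > 0 and |√s − √10| < |s − 10|/√10 < ε.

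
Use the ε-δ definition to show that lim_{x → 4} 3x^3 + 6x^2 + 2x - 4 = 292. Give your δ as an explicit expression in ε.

δ = min(1, ε/239)

Fix ε > 0. We want δ > 0 such that 0 < |x − 4| < δ implies |(3x^3 + 6x^2 + 2x - 4) − 292| < ε.
(3x^3 + 6x^2 + 2x - 4) − 292 = 3x^3 + 6x^2 + 2x - 296 = (x − 4)(3x^2 + 18x + 74).
So |(3x^3 + 6x^2 + 2x - 4) − 292| = |x − 4|·|3x^2 + 18x + 74|.
Require δ ≤ 1. Then |x − 4| < 1 gives |x| < 5, and by the triangle inequality |3x^2 + 18x + 74| ≤ 3·5^2 + 18·5 + 74 = 239.
Hence |(3x^3 + 6x^2 + 2x - 4) − 292| ≤ 239|x − 4| < ε provided |x − 4| < ε/239.
Take δ = min(1, ε/239). Then 0 < |x − 4| < δ gives both |x − 4| < 1 and |x − 4| < ε/239, so |(3x^3 + 6x^2 + 2x - 4) − 292| < ε.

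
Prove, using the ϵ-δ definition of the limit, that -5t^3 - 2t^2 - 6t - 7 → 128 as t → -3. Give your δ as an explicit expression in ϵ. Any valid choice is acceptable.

δ = min(1, ϵ/177)

Fix ϵ > 0. We want δ > 0 such that 0 < |t + 3| < δ implies |(-5t^3 - 2t^2 - 6t - 7) − 128| < ϵ.
(-5t^3 - 2t^2 - 6t - 7) − 128 = -5t^3 - 2t^2 - 6t - 135 = (t + 3)(-5t^2 + 13t - 45).
So |(-5t^3 - 2t^2 - 6t - 7) − 128| = |t + 3|·|-5t^2 + 13t - 45|.
Assume first that |t + 3| < 1, so |t| < 4. Then |-5t^2 + 13t - 45| ≤ 5·4^2 + 13·4 + 45 = 177.
Hence |(-5t^3 - 2t^2 - 6t - 7) − 128| ≤ 177|t + 3| < ϵ provided |t + 3| < ϵ/177.
Take δ = min(1, ϵ/177). Then 0 < |t + 3| < δ gives both |t + 3| < 1 and |t + 3| < ϵ/177, so |(-5t^3 - 2t^2 - 6t - 7) − 128| < ϵ.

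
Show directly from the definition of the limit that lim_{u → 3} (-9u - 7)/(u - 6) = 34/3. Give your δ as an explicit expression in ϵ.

δ = min(3/2, (9/122)ϵ)

Let ϵ > 0 be given. We want δ > 0 with 0 < |u − 3| < δ ⇒ |(-9u - 7)/(u - 6) − (34/3)| < ϵ.
Combining over a common denominator, (-9u - 7)/(u - 6) − (34/3) = [(-9u - 7)·(-3) − (-34)·(u - 6)] / [(-3)·(u - 6)] = 61(u − 3) / ((-3)(u - 6)).
So |(-9u - 7)/(u - 6) − (34/3)| = 61|u − 3| / (3·|u − 6|).
Require δ ≤ 3/2, so |u − 6| ≥ |-3| − |u − 3| > 3 − 3/2 = 3/2.
Hence |(-9u - 7)/(u - 6) − (34/3)| < 61|u − 3|/(3·(3/2)) = (122/9)|u − 3|, which is < ϵ once |u − 3| < (9/122)ϵ.
Take δ = min(3/2, (9/122)ϵ). Then 0 < |u − 3| < δ forces both bounds, so |(-9u - 7)/(u - 6) − (34/3)| < ϵ.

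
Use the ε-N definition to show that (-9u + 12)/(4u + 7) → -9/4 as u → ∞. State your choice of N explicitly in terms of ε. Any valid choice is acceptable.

N = (111/16)/ε

Let ε > 0 be given. We seek N > 0 such that u > N implies |(-9u + 12)/(4u + 7) + 9/4| < ε.
(-9u + 12)/(4u + 7) + 9/4 = (4(-9u + 12) − (-9)(4u + 7)) / (4(4u + 7)) = 111/(4(4u + 7)).
For u > 0 we have 4u + 7 > 4u, so |(-9u + 12)/(4u + 7) + 9/4| = 111/(4(4u + 7)) < 111/(4·4u) = (111/16)/u.
Thus |(-9u + 12)/(4u + 7) + 9/4| < ε whenever u > (111/16)/ε.
Take N = (111/16)/ε. If u > N then |(-9u + 12)/(4u + 7) + 9/4| < (111/16)/u < ε.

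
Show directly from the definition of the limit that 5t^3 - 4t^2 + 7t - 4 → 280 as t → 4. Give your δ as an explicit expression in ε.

δ = min(1, ε/276)

Let ε > 0. We want δ > 0 such that 0 < |t − 4| < δ implies |(5t^3 - 4t^2 + 7t - 4) − 280| < ε.
(5t^3 - 4t^2 + 7t - 4) − 280 = 5t^3 - 4t^2 + 7t - 284 = (t − 4)(5t^2 + 16t + 71).
So |(5t^3 - 4t^2 + 7t - 4) − 280| = |t − 4|·|5t^2 + 16t + 71|.
Require δ ≤ 1. Then |t − 4| < 1 gives |t| < 5, and by the triangle inequality |5t^2 + 16t + 71| ≤ 5·5^2 + 16·5 + 71 = 276.
Hence |(5t^3 - 4t^2 + 7t - 4) − 280| ≤ 276|t − 4| < ε provided |t − 4| < ε/276.
Take δ = min(1, ε/276). Then 0 < |t − 4| < δ gives both |t − 4| < 1 and |t − 4| < ε/276, so |(5t^3 - 4t^2 + 7t - 4) − 280| < ε.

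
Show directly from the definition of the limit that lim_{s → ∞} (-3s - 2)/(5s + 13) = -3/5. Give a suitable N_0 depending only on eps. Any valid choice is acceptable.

Fix eps > 0. We seek N_0 > 0 such that s > N_0 implies |(-3s - 2)/(5s + 13) + 3/5| < eps.
(-3s - 2)/(5s + 13) + 3/5 = (5(-3s - 2) − (-3)(5s + 13)) / (5(5s + 13)) = 29/(5(5s + 13)).
For s > 0 we have 5s + 13 > 5s, so |(-3s - 2)/(5s + 13) + 3/5| = 29/(5(5s + 13)) < 29/(5·5s) = (29/25)/s.
Thus |(-3s - 2)/(5s + 13) + 3/5| < eps whenever s > (29/25)/eps.
Take N_0 = (29/25)/eps. If s > N_0 then |(-3s - 2)/(5s + 13) + 3/5| < (29/25)/s < eps.

N_0 = (29/25)/eps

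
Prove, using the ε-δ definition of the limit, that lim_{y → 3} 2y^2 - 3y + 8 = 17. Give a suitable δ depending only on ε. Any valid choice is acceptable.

δ = min(1, ε/11)

Fix ε > 0. We want δ > 0 such that 0 < |y − 3| < δ implies |(2y^2 - 3y + 8) − 17| < ε.
(2y^2 - 3y + 8) − 17 = 2y^2 - 3y - 9 = (y − 3)(2y + 3).
So |(2y^2 - 3y + 8) − 17| = |y − 3|·|2y + 3|.
Assume first that |y − 3| < 1, so |y| < 4. Then |2y + 3| ≤ 2·4 + 3 = 11.
Hence |(2y^2 - 3y + 8) − 17| ≤ 11|y − 3| < ε provided |y − 3| < ε/11.
Choosing δ = min(1, ε/11) ensures both conditions, hence |(2y^2 - 3y + 8) − 17| < ε.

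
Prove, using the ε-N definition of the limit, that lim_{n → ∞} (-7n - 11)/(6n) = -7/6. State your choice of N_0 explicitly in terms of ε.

N_0 = (11/6)/ε

Fix ε > 0. For n ≥ 1, |(-7n - 11)/(6n) + 7/6| = |-66|/(6(6n)) = 66/(6(6n)).
Since 6n ≥ 6n for n ≥ 1, this is ≤ 66/(6·6n) = (11/6)/n.
So |(-7n - 11)/(6n) + 7/6| < ε whenever n > (11/6)/ε.
Take N_0 = (11/6)/ε. If n > N_0 then |(-7n - 11)/(6n) + 7/6| ≤ (11/6)/n < ε.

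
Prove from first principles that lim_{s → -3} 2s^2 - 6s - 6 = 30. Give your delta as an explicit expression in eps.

Suppose eps > 0. We want delta > 0 such that 0 < |s + 3| < delta implies |(2s^2 - 6s - 6) − 30| < eps.
(2s^2 - 6s - 6) − 30 = 2s^2 - 6s - 36 = (s + 3)(2s - 12).
So |(2s^2 - 6s - 6) − 30| = |s + 3|·|2s - 12|.
Require delta ≤ 1. Then |s + 3| < 1 gives |s| < 4, and by the triangle inequality |2s - 12| ≤ 2·4 + 12 = 20.
Hence |(2s^2 - 6s - 6) − 30| ≤ 20|s + 3| < eps provided |s + 3| < eps/20.
Take delta = min(1, eps/20). Then 0 < |s + 3| < delta gives both |s + 3| < 1 and |s + 3| < eps/20, so |(2s^2 - 6s - 6) − 30| < eps.

delta = min(1, eps/20)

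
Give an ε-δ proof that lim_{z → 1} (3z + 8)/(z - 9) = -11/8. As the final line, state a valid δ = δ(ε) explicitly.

δ = min(4, (32/35)ε)

Suppose ε > 0. We want δ > 0 with 0 < |z − 1| < δ ⇒ |(3z + 8)/(z - 9) + 11/8| < ε.
Combining over a common denominator, (3z + 8)/(z - 9) + 11/8 = [(3z + 8)·(-8) − 11·(z - 9)] / [(-8)·(z - 9)] = -35(z − 1) / ((-8)(z - 9)).
So |(3z + 8)/(z - 9) + 11/8| = 35|z − 1| / (8·|z − 9|).
Restrict δ ≤ 4. Then |z − 1| < 4 gives |z − 9| = |(z − 1) + (-8)| ≥ 8 − 4 = 4.
Hence |(3z + 8)/(z - 9) + 11/8| < 35|z − 1|/(8·4) = (35/32)|z − 1|, which is < ε once |z − 1| < (32/35)ε.
Take δ = min(4, (32/35)ε). Then 0 < |z − 1| < δ forces both bounds, so |(3z + 8)/(z - 9) + 11/8| < ε.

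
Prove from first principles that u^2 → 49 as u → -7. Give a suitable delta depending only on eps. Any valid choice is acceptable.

delta = min(2, eps/16)

Suppose eps > 0. We seek delta > 0 with 0 < |u + 7| < delta ⇒ |u^2 − 49| < eps.
Factor: u^2 − 49 = (u + 7)(u - 7), so |u^2 − 49| = |u + 7|·|u - 7|.
Restrict delta ≤ 2. Then |u + 7| < 2 gives |u| < 9, so by the triangle inequality |u - 7| ≤ 9 + 7 = 16.
Hence |u^2 − 49| ≤ 16|u + 7|, which is < eps once |u + 7| < eps/16.
Take delta = min(2, eps/16). If 0 < |u + 7| < delta then both bounds hold and |u^2 − 49| ≤ 16|u + 7| < 16·(eps/16) = eps.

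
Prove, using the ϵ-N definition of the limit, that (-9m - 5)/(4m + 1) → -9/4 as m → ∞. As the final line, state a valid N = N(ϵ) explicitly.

N = (11/16)/ϵ

Let ϵ > 0. For m ≥ 1, |(-9m - 5)/(4m + 1) + 9/4| = |-11|/(4(4m + 1)) = 11/(4(4m + 1)).
Since 4m + 1 ≥ 4m for m ≥ 1, this is ≤ 11/(4·4m) = (11/16)/m.
So |(-9m - 5)/(4m + 1) + 9/4| < ϵ whenever m > (11/16)/ϵ.
Take N = (11/16)/ϵ. If m > N then |(-9m - 5)/(4m + 1) + 9/4| ≤ (11/16)/m < ϵ.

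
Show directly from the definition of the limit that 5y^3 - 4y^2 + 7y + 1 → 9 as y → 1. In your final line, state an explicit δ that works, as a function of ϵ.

Let ϵ > 0. We want δ > 0 such that 0 < |y − 1| < δ implies |(5y^3 - 4y^2 + 7y + 1) − 9| < ϵ.
(5y^3 - 4y^2 + 7y + 1) − 9 = 5y^3 - 4y^2 + 7y - 8 = (y − 1)(5y^2 + y + 8).
So |(5y^3 - 4y^2 + 7y + 1) − 9| = |y − 1|·|5y^2 + y + 8|.
Assume first that |y − 1| < 1, so |y| < 2. Then |5y^2 + y + 8| ≤ 5·2^2 + 2 + 8 = 30.
Hence |(5y^3 - 4y^2 + 7y + 1) − 9| ≤ 30|y − 1| < ϵ provided |y − 1| < ϵ/30.
Choosing δ = min(1, ϵ/30) ensures both conditions, hence |(5y^3 - 4y^2 + 7y + 1) − 9| < ϵ.

δ = min(1, ϵ/30)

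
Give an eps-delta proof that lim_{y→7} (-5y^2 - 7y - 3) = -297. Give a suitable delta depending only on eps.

Let eps > 0 be given. We want delta > 0 such that 0 < |y − 7| < delta implies |(-5y^2 - 7y - 3) + 297| < eps.
(-5y^2 - 7y - 3) + 297 = -5y^2 - 7y + 294 = (y − 7)(-5y - 42).
So |(-5y^2 - 7y - 3) + 297| = |y − 7|·|-5y - 42|.
Require delta ≤ 1. Then |y − 7| < 1 gives |y| < 8, and by the triangle inequality |-5y - 42| ≤ 5·8 + 42 = 82.
Hence |(-5y^2 - 7y - 3) + 297| ≤ 82|y − 7| < eps provided |y − 7| < eps/82.
Choosing delta = min(1, eps/82) ensures both conditions, hence |(-5y^2 - 7y - 3) + 297| < eps.

delta = min(1, eps/82)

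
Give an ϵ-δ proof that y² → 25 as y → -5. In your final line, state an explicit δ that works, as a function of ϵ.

δ = min(1, ϵ/11)

Let ϵ > 0 be given. We seek δ > 0 with 0 < |y + 5| < δ ⇒ |y² − 25| < ϵ.
Factor: y² − 25 = (y + 5)(y - 5), so |y² − 25| = |y + 5|·|y - 5|.
Restrict δ ≤ 1. Then |y + 5| < 1 gives |y| < 6, so by the triangle inequality |y - 5| ≤ 6 + 5 = 11.
Hence |y² − 25| ≤ 11|y + 5|, which is < ϵ once |y + 5| < ϵ/11.
Take δ = min(1, ϵ/11). If 0 < |y + 5| < δ then both bounds hold and |y² − 25| ≤ 11|y + 5| < 11·(ϵ/11) = ϵ.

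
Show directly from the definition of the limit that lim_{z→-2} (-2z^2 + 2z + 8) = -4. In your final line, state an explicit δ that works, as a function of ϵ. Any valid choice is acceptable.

δ = min(1, ϵ/12)

Let ϵ > 0 be given. We want δ > 0 such that 0 < |z + 2| < δ implies |(-2z^2 + 2z + 8) + 4| < ϵ.
(-2z^2 + 2z + 8) + 4 = -2z^2 + 2z + 12 = (z + 2)(-2z + 6).
So |(-2z^2 + 2z + 8) + 4| = |z + 2|·|-2z + 6|.
Assume first that |z + 2| < 1, so |z| < 3. Then |-2z + 6| ≤ 2·3 + 6 = 12.
Hence |(-2z^2 + 2z + 8) + 4| ≤ 12|z + 2| < ϵ provided |z + 2| < ϵ/12.
Choosing δ = min(1, ϵ/12) ensures both conditions, hence |(-2z^2 + 2z + 8) + 4| < ϵ.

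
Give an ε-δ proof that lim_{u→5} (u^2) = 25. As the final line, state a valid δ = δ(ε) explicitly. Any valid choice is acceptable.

Let ε > 0. We seek δ > 0 with 0 < |u − 5| < δ ⇒ |u^2 − 25| < ε.
Factor: u^2 − 25 = (u − 5)(u + 5), so |u^2 − 25| = |u − 5|·|u + 5|.
Impose δ ≤ 1 so that |u| < 6; then |u + 5| ≤ 11.
Hence |u^2 − 25| ≤ 11|u − 5|, which is < ε once |u − 5| < ε/11.
Take δ = min(1, ε/11). If 0 < |u − 5| < δ then both bounds hold and |u^2 − 25| ≤ 11|u − 5| < 11·(ε/11) = ε.

δ = min(1, ε/11)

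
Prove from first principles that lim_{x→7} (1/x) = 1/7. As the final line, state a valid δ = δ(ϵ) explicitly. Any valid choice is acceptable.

Let ϵ > 0 be given. We seek δ > 0 such that 0 < |x − 7| < δ implies |1/x − (1/7)| < ϵ.
|1/x − (1/7)| = |7 − x|/(7·|x|) = |x − 7|/(7|x|).
Restrict δ ≤ 7/2. Then |x − 7| < 7/2 gives |x| > 7/2, so 7|x| > 49/2.
Then |1/x − (1/7)| < |x − 7|/(49/2), which is < ϵ when |x − 7| < (49/2)ϵ.
Take δ = min(7/2, (49/2)ϵ). Then 0 < |x − 7| < δ gives both |x − 7| < 7/2 and |x − 7| < (49/2)ϵ, so |1/x − (1/7)| < ϵ.

δ = min(7/2, (49/2)ϵ)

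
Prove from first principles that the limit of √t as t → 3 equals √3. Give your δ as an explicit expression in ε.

δ = min(3, √3·ε)

Suppose ε > 0. We want δ > 0 such that 0 < |t − 3| < δ implies |√t − √3| < ε.
Rationalise: √t − √3 = (t − 3)/(√t + √3), so |√t − √3| = |t − 3|/(√t + √3).
Restrict δ ≤ 3 so that |t − 3| < 3 forces t > 0, and then √t + √3 > √3.
Hence |√t − √3| < |t − 3|/√3, which is < ε once |t − 3| < √3·ε.
Take δ = min(3, √3·ε). If 0 < |t − 3| < δ then t > 0 and |√t − √3| < |t − 3|/√3 < ε.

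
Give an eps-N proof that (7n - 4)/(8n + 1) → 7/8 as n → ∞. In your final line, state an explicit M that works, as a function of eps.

M = (39/64)/eps

Let eps > 0. For n ≥ 1, |(7n - 4)/(8n + 1) − (7/8)| = |-39|/(8(8n + 1)) = 39/(8(8n + 1)).
Since 8n + 1 ≥ 8n for n ≥ 1, this is ≤ 39/(8·8n) = (39/64)/n.
So |(7n - 4)/(8n + 1) − (7/8)| < eps whenever n > (39/64)/eps.
Take M = (39/64)/eps. If n > M then |(7n - 4)/(8n + 1) − (7/8)| ≤ (39/64)/n < eps.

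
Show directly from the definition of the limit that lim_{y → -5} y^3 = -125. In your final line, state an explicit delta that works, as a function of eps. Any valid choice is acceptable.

delta = min(1, eps/91)

Let eps > 0. We seek delta > 0 with 0 < |y + 5| < delta ⇒ |y^3 + 125| < eps.
Factor: y^3 + 125 = (y + 5)(y^2 - 5y + 25), so |y^3 + 125| = |y + 5|·|y^2 - 5y + 25|.
Restrict delta ≤ 1. Then |y + 5| < 1 gives |y| < 6, so by the triangle inequality |y^2 - 5y + 25| ≤ 6^2 + 5·6 + 25 = 91.
Hence |y^3 + 125| ≤ 91|y + 5|, which is < eps once |y + 5| < eps/91.
Take delta = min(1, eps/91). If 0 < |y + 5| < delta then both bounds hold and |y^3 + 125| ≤ 91|y + 5| < 91·(eps/91) = eps.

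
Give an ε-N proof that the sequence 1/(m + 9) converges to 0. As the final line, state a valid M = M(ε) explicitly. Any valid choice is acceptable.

M = 1/ε

Let ε > 0. For m ≥ 1, |1/(m + 9) − 0| = 1/(m + 9) ≤ 1/m.
We need 1/m < ε, i.e. m > 1/ε.
Take M = 1/ε. If m > M then |1/(m + 9)| ≤ 1/m < ε.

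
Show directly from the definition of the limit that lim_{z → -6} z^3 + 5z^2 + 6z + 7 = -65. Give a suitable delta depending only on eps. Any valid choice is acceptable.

delta = min(1, eps/68)

Let eps > 0 be given. We want delta > 0 such that 0 < |z + 6| < delta implies |(z^3 + 5z^2 + 6z + 7) + 65| < eps.
(z^3 + 5z^2 + 6z + 7) + 65 = z^3 + 5z^2 + 6z + 72 = (z + 6)(z^2 - z + 12).
So |(z^3 + 5z^2 + 6z + 7) + 65| = |z + 6|·|z^2 - z + 12|.
Require delta ≤ 1. Then |z + 6| < 1 gives |z| < 7, and by the triangle inequality |z^2 - z + 12| ≤ 7^2 + 7 + 12 = 68.
Hence |(z^3 + 5z^2 + 6z + 7) + 65| ≤ 68|z + 6| < eps provided |z + 6| < eps/68.
Take delta = min(1, eps/68). Then 0 < |z + 6| < delta gives both |z + 6| < 1 and |z + 6| < eps/68, so |(z^3 + 5z^2 + 6z + 7) + 65| < eps.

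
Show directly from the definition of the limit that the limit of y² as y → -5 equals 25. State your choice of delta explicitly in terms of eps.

delta = min(1, eps/11)

Suppose eps > 0. We seek delta > 0 with 0 < |y + 5| < delta ⇒ |y² − 25| < eps.
Factor: y² − 25 = (y + 5)(y - 5), so |y² − 25| = |y + 5|·|y - 5|.
Impose delta ≤ 1 so that |y| < 6; then |y - 5| ≤ 11.
Hence |y² − 25| ≤ 11|y + 5|, which is < eps once |y + 5| < eps/11.
Take delta = min(1, eps/11). If 0 < |y + 5| < delta then both bounds hold and |y² − 25| ≤ 11|y + 5| < 11·(eps/11) = eps.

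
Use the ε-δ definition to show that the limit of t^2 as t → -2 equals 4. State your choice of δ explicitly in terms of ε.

Let ε > 0. We seek δ > 0 with 0 < |t + 2| < δ ⇒ |t^2 − 4| < ε.
Factor: t^2 − 4 = (t + 2)(t - 2), so |t^2 − 4| = |t + 2|·|t - 2|.
Impose δ ≤ 1 so that |t| < 3; then |t - 2| ≤ 5.
Hence |t^2 − 4| ≤ 5|t + 2|, which is < ε once |t + 2| < ε/5.
Take δ = min(1, ε/5). If 0 < |t + 2| < δ then both bounds hold and |t^2 − 4| ≤ 5|t + 2| < 5·(ε/5) = ε.

δ = min(1, ε/5)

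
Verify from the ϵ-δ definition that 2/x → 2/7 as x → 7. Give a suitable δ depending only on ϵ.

Suppose ϵ > 0. We seek δ > 0 such that 0 < |x − 7| < δ implies |2/x − (2/7)| < ϵ.
|2/x − (2/7)| = 2·|7 − x|/(7·|x|) = 2|x − 7|/(7|x|).
Require δ ≤ 7/2 so that |x| > 7 − 7/2 = 7/2, hence 7|x| > 49/2.
Then |2/x − (2/7)| < 2|x − 7|/(49/2), which is < ϵ when |x − 7| < (49/4)ϵ.
Take δ = min(7/2, (49/4)ϵ). Then 0 < |x − 7| < δ gives both |x − 7| < 7/2 and |x − 7| < (49/4)ϵ, so |2/x − (2/7)| < ϵ.

δ = min(7/2, (49/4)ϵ)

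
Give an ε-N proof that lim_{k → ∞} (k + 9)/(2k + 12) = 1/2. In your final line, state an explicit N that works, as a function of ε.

Let ε > 0 be given. For k ≥ 1, |(k + 9)/(2k + 12) − (1/2)| = |6|/(2(2k + 12)) = 6/(2(2k + 12)).
Since 2k + 12 ≥ 2k for k ≥ 1, this is ≤ 6/(2·2k) = (3/2)/k.
So |(k + 9)/(2k + 12) − (1/2)| < ε whenever k > (3/2)/ε.
Take N = (3/2)/ε. If k > N then |(k + 9)/(2k + 12) − (1/2)| ≤ (3/2)/k < ε.

N = (3/2)/ε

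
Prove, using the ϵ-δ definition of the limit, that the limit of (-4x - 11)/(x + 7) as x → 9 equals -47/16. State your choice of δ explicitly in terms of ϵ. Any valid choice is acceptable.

δ = min(8, (128/17)ϵ)

Suppose ϵ > 0. We want δ > 0 with 0 < |x − 9| < δ ⇒ |(-4x - 11)/(x + 7) + 47/16| < ϵ.
Combining over a common denominator, (-4x - 11)/(x + 7) + 47/16 = [(-4x - 11)·16 − (-47)·(x + 7)] / [16·(x + 7)] = -17(x − 9) / (16(x + 7)).
So |(-4x - 11)/(x + 7) + 47/16| = 17|x − 9| / (16·|x + 7|).
Require δ ≤ 8, so |x + 7| ≥ |16| − |x − 9| > 16 − 8 = 8.
Hence |(-4x - 11)/(x + 7) + 47/16| < 17|x − 9|/(16·8) = (17/128)|x − 9|, which is < ϵ once |x − 9| < (128/17)ϵ.
Take δ = min(8, (128/17)ϵ). Then 0 < |x − 9| < δ forces both bounds, so |(-4x - 11)/(x + 7) + 47/16| < ϵ.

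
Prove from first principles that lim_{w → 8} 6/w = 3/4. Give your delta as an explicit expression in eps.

Suppose eps > 0. We seek delta > 0 such that 0 < |w − 8| < delta implies |6/w − (3/4)| < eps.
|6/w − (3/4)| = 6·|8 − w|/(8·|w|) = 6|w − 8|/(8|w|).
Restrict delta ≤ 4. Then |w − 8| < 4 gives |w| > 4, so 8|w| > 32.
Then |6/w − (3/4)| < 6|w − 8|/32, which is < eps when |w − 8| < (16/3)eps.
Take delta = min(4, (16/3)eps). Then 0 < |w − 8| < delta gives both |w − 8| < 4 and |w − 8| < (16/3)eps, so |6/w − (3/4)| < eps.

delta = min(4, (16/3)eps)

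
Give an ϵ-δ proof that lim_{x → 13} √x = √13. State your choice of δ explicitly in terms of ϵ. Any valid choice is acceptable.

δ = min(13, √13·ϵ)

Suppose ϵ > 0. We want δ > 0 such that 0 < |x − 13| < δ implies |√x − √13| < ϵ.
Multiplying by the conjugate, |√x − √13| = |x − 13|/(√x + √13).
Restrict δ ≤ 13 so that |x − 13| < 13 forces x > 0, and then √x + √13 > √13.
Hence |√x − √13| < |x − 13|/√13, which is < ϵ once |x − 13| < √13·ϵ.
Take δ = min(13, √13·ϵ). If 0 < |x − 13| < δ then x > 0 and |√x − √13| < |x − 13|/√13 < ϵ.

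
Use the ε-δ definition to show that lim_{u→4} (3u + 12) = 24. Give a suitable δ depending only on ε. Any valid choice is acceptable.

δ = ε/3

Let ε > 0 be given. We need δ > 0 so that 0 < |u − 4| < δ implies |(3u + 12) − 24| < ε.
Since (3u + 12) − 24 = 3(u − 4), we have |(3u + 12) − 24| = 3|u − 4|.
Thus it suffices that |u − 4| < ε/3.
Take δ = ε/3. If 0 < |u − 4| < δ then |(3u + 12) − 24| = 3|u − 4| < 3·(ε/3) = ε.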